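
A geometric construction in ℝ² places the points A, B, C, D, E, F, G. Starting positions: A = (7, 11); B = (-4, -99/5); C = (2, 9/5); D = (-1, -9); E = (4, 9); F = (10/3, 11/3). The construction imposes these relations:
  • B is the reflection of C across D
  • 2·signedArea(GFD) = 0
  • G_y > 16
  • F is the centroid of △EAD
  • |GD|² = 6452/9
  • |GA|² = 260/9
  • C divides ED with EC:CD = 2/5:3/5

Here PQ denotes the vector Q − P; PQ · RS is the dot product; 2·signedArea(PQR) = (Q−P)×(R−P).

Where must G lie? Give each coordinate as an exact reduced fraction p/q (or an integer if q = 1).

G = (23/3, 49/3)

1. G_x = 23/3  [line 38/3·x + -13/3·y + -79/3 = 0 ∩ |GA|² = 260/9]
2. G_y = 49/3  [line 38/3·x + -13/3·y + -79/3 = 0 ∩ |GA|² = 260/9]
   → G = (23/3, 49/3)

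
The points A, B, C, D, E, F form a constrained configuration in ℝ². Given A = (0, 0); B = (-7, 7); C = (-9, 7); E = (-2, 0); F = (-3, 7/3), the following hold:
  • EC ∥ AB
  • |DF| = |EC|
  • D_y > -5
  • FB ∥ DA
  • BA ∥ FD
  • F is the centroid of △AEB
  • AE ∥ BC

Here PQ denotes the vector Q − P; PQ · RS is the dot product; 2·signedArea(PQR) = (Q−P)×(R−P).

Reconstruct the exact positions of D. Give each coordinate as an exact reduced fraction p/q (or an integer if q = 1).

D = (4, -14/3)

1. D_x = 4  [FB ∥ DA ∩ BA ∥ FD]
2. D_y = -14/3  [FB ∥ DA ∩ BA ∥ FD]
   → D = (4, -14/3)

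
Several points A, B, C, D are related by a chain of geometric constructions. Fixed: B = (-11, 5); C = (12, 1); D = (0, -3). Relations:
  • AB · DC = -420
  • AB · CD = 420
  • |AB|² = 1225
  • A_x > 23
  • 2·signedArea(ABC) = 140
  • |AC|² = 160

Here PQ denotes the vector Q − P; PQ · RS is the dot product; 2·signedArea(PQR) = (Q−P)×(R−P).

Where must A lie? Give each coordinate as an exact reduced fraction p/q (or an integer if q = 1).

A = (24, 5)

1. A_x = 24  [AB · CD = 420 ∩ 2·signedArea(ABC) = 140]
2. A_y = 5  [AB · CD = 420 ∩ 2·signedArea(ABC) = 140]
   → A = (24, 5)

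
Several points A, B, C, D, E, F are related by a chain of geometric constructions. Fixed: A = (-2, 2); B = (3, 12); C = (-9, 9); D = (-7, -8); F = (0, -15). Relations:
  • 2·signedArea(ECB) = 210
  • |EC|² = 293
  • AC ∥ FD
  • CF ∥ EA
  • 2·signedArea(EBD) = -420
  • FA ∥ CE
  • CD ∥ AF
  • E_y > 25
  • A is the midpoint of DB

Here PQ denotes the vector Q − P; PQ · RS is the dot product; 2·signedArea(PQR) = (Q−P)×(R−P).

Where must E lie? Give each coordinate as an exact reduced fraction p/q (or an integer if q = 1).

1. E_x = -11  [CF ∥ EA ∩ FA ∥ CE]
2. E_y = 26  [CF ∥ EA ∩ FA ∥ CE]
   → E = (-11, 26)

E = (-11, 26)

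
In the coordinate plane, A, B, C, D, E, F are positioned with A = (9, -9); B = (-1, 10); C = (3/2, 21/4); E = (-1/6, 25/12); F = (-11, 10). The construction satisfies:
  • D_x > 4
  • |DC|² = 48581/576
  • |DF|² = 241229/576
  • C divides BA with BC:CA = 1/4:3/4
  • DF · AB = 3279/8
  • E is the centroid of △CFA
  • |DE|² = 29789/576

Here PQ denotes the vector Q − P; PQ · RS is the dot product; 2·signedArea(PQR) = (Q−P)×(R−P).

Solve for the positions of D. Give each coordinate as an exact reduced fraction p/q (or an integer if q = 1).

D = (53/12, -83/24)

1. D_x = 53/12  [line 10·x + -19·y + -879/8 = 0 ∩ |DE|² = 29789/576]
2. D_y = -83/24  [line 10·x + -19·y + -879/8 = 0 ∩ |DE|² = 29789/576]
   → D = (53/12, -83/24)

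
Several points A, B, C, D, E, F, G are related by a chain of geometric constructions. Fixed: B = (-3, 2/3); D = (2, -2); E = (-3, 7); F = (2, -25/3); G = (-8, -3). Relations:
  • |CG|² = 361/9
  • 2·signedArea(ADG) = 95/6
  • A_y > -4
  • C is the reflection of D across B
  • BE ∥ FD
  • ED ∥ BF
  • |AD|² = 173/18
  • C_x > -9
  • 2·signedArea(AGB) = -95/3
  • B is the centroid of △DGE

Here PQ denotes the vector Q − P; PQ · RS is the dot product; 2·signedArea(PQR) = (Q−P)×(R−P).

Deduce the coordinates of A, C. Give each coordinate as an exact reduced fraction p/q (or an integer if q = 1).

A = (-1/2, -23/6)
C = (-8, 10/3)

1. A_x = -1/2  [2·signedArea(ADG) = 95/6 ∩ 2·signedArea(AGB) = -95/3]
2. A_y = -23/6  [2·signedArea(ADG) = 95/6 ∩ 2·signedArea(AGB) = -95/3]
   → A = (-1/2, -23/6)
3. C_x = -8  [C is the reflection of D across B]
4. C_y = 10/3  [C is the reflection of D across B]
   → C = (-8, 10/3)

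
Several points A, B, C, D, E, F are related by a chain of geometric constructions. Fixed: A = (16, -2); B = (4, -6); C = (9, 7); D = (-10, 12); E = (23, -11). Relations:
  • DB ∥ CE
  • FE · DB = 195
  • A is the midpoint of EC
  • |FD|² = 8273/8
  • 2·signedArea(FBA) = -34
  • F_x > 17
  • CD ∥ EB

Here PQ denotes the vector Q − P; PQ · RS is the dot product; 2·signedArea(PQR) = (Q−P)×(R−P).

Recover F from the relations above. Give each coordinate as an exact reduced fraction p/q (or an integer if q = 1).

F = (71/4, -17/4)

1. F_x = 71/4  [2·signedArea(FBA) = -34 ∩ FE · DB = 195]
2. F_y = -17/4  [2·signedArea(FBA) = -34 ∩ FE · DB = 195]
   → F = (71/4, -17/4)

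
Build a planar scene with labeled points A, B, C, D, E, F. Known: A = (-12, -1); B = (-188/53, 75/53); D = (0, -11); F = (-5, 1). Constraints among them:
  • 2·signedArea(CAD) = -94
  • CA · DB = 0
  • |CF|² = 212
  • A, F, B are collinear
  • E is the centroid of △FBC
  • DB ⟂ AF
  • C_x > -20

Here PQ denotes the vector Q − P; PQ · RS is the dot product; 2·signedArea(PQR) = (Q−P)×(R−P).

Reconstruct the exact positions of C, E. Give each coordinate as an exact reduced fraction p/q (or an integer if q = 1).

1. C_x = -19  [CA · DB = 0 ∩ 2·signedArea(CAD) = -94]
2. C_y = -3  [CA · DB = 0 ∩ 2·signedArea(CAD) = -94]
   → C = (-19, -3)
3. E_x = -1460/159  [E is the centroid of △FBC]
4. E_y = -31/159  [E is the centroid of △FBC]
   → E = (-1460/159, -31/159)

C = (-19, -3)
E = (-1460/159, -31/159)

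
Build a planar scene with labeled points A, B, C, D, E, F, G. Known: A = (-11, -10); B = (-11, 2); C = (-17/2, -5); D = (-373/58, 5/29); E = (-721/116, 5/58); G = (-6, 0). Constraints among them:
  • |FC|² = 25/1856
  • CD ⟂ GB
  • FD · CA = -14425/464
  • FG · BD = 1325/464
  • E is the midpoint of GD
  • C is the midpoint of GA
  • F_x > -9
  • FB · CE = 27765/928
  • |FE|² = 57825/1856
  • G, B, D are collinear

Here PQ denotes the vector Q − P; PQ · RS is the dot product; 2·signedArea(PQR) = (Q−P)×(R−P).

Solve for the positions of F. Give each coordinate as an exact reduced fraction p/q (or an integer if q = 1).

1. F_x = -1997/232  [FG · BD = 1325/464 ∩ FB · CE = 27765/928]
2. F_y = -575/116  [FG · BD = 1325/464 ∩ FB · CE = 27765/928]
   → F = (-1997/232, -575/116)

F = (-1997/232, -575/116)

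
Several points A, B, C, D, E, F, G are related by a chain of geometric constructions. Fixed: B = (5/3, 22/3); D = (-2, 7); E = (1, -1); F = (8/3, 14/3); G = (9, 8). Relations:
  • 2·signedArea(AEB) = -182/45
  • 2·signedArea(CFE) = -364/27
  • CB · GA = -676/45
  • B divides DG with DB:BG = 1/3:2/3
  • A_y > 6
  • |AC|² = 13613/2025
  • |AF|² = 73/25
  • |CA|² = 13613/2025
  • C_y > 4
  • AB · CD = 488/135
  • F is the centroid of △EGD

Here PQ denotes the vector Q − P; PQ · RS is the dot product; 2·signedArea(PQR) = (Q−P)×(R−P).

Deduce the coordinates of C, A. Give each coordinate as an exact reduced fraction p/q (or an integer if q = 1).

1. A_x = 31/15  [line -25/3·x + 2/3·y + 587/45 = 0 ∩ |AF|² = 73/25]
2. A_y = 94/15  [line -25/3·x + 2/3·y + 587/45 = 0 ∩ |AF|² = 73/25]
   → A = (31/15, 94/15)
3. C_x = 2/9  [CB · GA = -676/45 ∩ 2·signedArea(CFE) = -364/27]
4. C_y = 40/9  [CB · GA = -676/45 ∩ 2·signedArea(CFE) = -364/27]
   → C = (2/9, 40/9)

A = (31/15, 94/15)
C = (2/9, 40/9)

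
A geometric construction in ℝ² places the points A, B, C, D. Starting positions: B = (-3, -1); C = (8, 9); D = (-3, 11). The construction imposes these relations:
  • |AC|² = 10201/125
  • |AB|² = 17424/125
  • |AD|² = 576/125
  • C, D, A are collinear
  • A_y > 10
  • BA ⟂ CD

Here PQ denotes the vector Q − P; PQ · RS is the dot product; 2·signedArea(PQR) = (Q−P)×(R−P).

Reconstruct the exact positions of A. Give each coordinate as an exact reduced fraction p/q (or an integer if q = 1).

A = (-111/125, 1327/125)

1. A_x = -111/125  [C, D, A are collinear ∩ BA ⟂ CD]
2. A_y = 1327/125  [C, D, A are collinear ∩ BA ⟂ CD]
   → A = (-111/125, 1327/125)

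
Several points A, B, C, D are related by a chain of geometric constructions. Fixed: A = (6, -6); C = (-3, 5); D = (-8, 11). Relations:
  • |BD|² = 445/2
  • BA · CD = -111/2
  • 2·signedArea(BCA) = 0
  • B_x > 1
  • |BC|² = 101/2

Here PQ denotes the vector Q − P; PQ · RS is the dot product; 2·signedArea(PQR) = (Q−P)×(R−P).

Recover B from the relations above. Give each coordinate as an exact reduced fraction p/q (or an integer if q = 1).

B = (3/2, -1/2)

1. B_x = 3/2  [2·signedArea(BCA) = 0 ∩ BA · CD = -111/2]
2. B_y = -1/2  [2·signedArea(BCA) = 0 ∩ BA · CD = -111/2]
   → B = (3/2, -1/2)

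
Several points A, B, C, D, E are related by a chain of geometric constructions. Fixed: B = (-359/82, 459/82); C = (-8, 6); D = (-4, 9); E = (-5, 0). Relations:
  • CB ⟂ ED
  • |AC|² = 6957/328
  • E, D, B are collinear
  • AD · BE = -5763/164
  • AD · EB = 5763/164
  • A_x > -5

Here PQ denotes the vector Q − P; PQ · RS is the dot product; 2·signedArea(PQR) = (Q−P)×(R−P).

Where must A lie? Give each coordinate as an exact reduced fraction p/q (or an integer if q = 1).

A = (-769/164, 459/164)

1. A_x = -769/164  [line 51/82·x + 459/82·y + -51/4 = 0 ∩ |AC|² = 6957/328]
2. A_y = 459/164  [line 51/82·x + 459/82·y + -51/4 = 0 ∩ |AC|² = 6957/328]
   → A = (-769/164, 459/164)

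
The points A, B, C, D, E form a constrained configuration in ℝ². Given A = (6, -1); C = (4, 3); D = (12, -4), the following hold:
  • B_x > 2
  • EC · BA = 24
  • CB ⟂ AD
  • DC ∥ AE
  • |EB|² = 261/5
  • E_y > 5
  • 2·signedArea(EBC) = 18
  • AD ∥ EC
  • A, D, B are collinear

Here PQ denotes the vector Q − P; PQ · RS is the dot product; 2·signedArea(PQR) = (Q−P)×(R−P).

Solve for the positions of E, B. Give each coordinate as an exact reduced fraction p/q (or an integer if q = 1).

B = (14/5, 3/5)
E = (-2, 6)

1. E_x = -2  [AD ∥ EC ∩ DC ∥ AE]
2. E_y = 6  [AD ∥ EC ∩ DC ∥ AE]
   → E = (-2, 6)
3. B_x = 14/5  [A, D, B are collinear ∩ CB ⟂ AD]
4. B_y = 3/5  [A, D, B are collinear ∩ CB ⟂ AD]
   → B = (14/5, 3/5)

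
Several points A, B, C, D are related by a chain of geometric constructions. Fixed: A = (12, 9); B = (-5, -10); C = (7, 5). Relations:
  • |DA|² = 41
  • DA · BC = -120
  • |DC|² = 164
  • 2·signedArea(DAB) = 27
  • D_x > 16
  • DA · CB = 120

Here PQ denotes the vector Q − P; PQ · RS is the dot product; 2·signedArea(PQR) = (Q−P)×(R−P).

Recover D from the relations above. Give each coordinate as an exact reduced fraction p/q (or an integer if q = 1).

D = (17, 13)

1. D_x = 17  [DA · CB = 120 ∩ 2·signedArea(DAB) = 27]
2. D_y = 13  [DA · CB = 120 ∩ 2·signedArea(DAB) = 27]
   → D = (17, 13)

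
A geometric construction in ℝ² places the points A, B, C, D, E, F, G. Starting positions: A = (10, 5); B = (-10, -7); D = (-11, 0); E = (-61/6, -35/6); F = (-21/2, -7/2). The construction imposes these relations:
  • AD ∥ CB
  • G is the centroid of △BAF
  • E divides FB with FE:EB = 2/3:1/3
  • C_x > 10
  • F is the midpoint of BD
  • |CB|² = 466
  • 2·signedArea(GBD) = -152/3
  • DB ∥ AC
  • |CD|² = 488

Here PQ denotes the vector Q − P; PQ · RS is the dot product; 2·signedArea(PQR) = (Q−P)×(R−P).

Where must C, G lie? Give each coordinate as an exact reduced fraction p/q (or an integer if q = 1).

C = (11, -2)
G = (-7/2, -11/6)

1. C_x = 11  [AD ∥ CB ∩ DB ∥ AC]
2. C_y = -2  [AD ∥ CB ∩ DB ∥ AC]
   → C = (11, -2)
3. G_x = -7/2  [G is the centroid of △BAF]
4. G_y = -11/6  [G is the centroid of △BAF]
   → G = (-7/2, -11/6)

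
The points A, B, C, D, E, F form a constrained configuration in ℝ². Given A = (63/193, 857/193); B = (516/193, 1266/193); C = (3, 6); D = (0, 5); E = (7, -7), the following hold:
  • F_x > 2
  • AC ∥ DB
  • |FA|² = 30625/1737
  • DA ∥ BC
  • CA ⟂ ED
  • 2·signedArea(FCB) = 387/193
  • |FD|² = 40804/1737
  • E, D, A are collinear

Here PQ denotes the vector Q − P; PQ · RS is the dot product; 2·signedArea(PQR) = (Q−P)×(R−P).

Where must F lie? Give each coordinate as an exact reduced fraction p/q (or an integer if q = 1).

1. F_x = 1414/579  [line -108/193·x + -63/193·y + 315/193 = 0 ∩ |FD|² = 40804/1737]
2. F_y = 157/193  [line -108/193·x + -63/193·y + 315/193 = 0 ∩ |FD|² = 40804/1737]
   → F = (1414/579, 157/193)

F = (1414/579, 157/193)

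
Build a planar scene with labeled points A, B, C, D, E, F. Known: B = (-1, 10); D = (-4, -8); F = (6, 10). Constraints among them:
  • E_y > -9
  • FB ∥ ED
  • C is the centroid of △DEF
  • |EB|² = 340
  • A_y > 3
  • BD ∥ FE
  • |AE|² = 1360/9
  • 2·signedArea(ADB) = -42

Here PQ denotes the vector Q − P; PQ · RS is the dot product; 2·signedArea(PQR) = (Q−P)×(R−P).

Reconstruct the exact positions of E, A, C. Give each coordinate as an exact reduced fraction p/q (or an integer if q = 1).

A = (1/3, 4)
C = (5/3, -2)
E = (3, -8)

1. E_x = 3  [FB ∥ ED ∩ BD ∥ FE]
2. E_y = -8  [FB ∥ ED ∩ BD ∥ FE]
   → E = (3, -8)
3. A_x = 1/3  [line -18·x + 3·y + -6 = 0 ∩ |AE|² = 1360/9]
4. A_y = 4  [line -18·x + 3·y + -6 = 0 ∩ |AE|² = 1360/9]
   → A = (1/3, 4)
5. C_x = 5/3  [C is the centroid of △DEF]
6. C_y = -2  [C is the centroid of △DEF]
   → C = (5/3, -2)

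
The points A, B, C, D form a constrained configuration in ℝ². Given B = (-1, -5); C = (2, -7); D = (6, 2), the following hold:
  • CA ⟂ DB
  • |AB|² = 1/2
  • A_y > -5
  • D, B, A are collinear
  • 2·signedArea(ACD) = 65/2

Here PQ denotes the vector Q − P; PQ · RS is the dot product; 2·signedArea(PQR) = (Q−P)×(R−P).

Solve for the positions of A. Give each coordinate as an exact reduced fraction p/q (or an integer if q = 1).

1. A_x = -1/2  [D, B, A are collinear ∩ CA ⟂ DB]
2. A_y = -9/2  [D, B, A are collinear ∩ CA ⟂ DB]
   → A = (-1/2, -9/2)

A = (-1/2, -9/2)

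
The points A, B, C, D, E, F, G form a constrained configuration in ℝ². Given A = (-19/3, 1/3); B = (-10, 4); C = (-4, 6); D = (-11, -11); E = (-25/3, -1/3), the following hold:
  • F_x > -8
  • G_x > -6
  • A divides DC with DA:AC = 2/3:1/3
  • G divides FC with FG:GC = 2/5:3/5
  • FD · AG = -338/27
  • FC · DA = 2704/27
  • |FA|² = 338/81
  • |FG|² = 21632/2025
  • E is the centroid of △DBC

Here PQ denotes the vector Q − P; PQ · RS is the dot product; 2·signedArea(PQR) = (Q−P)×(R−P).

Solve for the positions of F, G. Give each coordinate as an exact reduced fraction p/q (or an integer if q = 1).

F = (-64/9, -14/9)
G = (-88/15, 22/15)

1. F_x = -64/9  [line -14/3·x + -34/3·y + -1372/27 = 0 ∩ |FA|² = 338/81]
2. F_y = -14/9  [line -14/3·x + -34/3·y + -1372/27 = 0 ∩ |FA|² = 338/81]
   → F = (-64/9, -14/9)
3. G_x = -88/15  [G divides FC with FG:GC = 2/5:3/5]
4. G_y = 22/15  [G divides FC with FG:GC = 2/5:3/5]
   → G = (-88/15, 22/15)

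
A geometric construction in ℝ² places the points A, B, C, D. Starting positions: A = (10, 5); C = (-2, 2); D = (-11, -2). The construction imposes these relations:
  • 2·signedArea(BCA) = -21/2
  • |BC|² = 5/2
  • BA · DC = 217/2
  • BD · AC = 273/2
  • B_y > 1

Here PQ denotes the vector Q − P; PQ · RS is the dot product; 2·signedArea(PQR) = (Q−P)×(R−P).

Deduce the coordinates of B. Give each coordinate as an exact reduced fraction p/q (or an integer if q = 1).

1. B_x = -1/2  [BA · DC = 217/2 ∩ BD · AC = 273/2]
2. B_y = 3/2  [BA · DC = 217/2 ∩ BD · AC = 273/2]
   → B = (-1/2, 3/2)

B = (-1/2, 3/2)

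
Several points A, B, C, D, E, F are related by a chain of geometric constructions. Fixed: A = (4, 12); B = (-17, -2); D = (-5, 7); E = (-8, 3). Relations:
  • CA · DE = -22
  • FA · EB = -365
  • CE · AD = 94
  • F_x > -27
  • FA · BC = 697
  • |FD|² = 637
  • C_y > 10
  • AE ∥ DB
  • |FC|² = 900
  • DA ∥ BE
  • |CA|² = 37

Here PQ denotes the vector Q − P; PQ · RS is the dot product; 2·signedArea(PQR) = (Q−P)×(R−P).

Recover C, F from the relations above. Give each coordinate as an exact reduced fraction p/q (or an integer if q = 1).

1. C_x = -2  [CE · AD = 94 ∩ CA · DE = -22]
2. C_y = 11  [CE · AD = 94 ∩ CA · DE = -22]
   → C = (-2, 11)
3. F_x = -26  [FA · BC = 697 ∩ FA · EB = -365]
4. F_y = -7  [FA · BC = 697 ∩ FA · EB = -365]
   → F = (-26, -7)

C = (-2, 11)
F = (-26, -7)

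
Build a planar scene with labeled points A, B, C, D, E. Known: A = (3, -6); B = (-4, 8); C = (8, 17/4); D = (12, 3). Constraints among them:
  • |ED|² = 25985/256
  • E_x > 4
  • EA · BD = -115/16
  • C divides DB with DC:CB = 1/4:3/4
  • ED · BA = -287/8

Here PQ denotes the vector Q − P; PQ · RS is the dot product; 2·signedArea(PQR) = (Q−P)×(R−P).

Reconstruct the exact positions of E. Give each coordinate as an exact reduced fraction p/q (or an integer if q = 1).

1. E_x = 17/4  [ED · BA = -287/8 ∩ EA · BD = -115/16]
2. E_y = -55/16  [ED · BA = -287/8 ∩ EA · BD = -115/16]
   → E = (17/4, -55/16)

E = (17/4, -55/16)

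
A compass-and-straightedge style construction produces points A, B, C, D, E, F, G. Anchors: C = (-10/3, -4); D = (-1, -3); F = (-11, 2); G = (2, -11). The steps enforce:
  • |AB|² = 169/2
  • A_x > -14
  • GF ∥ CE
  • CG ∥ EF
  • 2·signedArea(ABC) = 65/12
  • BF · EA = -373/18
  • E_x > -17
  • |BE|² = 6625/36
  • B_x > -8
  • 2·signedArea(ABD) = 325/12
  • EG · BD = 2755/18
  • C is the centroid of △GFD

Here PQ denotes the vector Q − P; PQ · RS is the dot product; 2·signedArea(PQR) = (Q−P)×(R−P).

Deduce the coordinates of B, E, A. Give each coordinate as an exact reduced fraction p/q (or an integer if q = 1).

A = (-41/3, 11/2)
B = (-43/6, -1)
E = (-49/3, 9)

1. E_x = -49/3  [CG ∥ EF ∩ GF ∥ CE]
2. E_y = 9  [CG ∥ EF ∩ GF ∥ CE]
   → E = (-49/3, 9)
3. B_x = -43/6  [line -55/3·x + 20·y + -2005/18 = 0 ∩ |BE|² = 6625/36]
4. B_y = -1  [line -55/3·x + 20·y + -2005/18 = 0 ∩ |BE|² = 6625/36]
   → B = (-43/6, -1)
5. A_x = -41/3  [BF · EA = -373/18 ∩ 2·signedArea(ABD) = 325/12]
6. A_y = 11/2  [BF · EA = -373/18 ∩ 2·signedArea(ABD) = 325/12]
   → A = (-41/3, 11/2)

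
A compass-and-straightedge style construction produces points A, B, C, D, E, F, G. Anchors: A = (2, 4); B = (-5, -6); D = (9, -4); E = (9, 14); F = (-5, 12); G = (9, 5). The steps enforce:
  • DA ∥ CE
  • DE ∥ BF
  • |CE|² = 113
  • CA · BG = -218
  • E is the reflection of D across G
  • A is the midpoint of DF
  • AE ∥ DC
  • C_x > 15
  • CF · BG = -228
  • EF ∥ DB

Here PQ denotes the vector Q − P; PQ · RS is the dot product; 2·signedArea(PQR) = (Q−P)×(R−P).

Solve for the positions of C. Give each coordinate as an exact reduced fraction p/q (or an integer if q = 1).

C = (16, 6)

1. C_x = 16  [DA ∥ CE ∩ AE ∥ DC]
2. C_y = 6  [DA ∥ CE ∩ AE ∥ DC]
   → C = (16, 6)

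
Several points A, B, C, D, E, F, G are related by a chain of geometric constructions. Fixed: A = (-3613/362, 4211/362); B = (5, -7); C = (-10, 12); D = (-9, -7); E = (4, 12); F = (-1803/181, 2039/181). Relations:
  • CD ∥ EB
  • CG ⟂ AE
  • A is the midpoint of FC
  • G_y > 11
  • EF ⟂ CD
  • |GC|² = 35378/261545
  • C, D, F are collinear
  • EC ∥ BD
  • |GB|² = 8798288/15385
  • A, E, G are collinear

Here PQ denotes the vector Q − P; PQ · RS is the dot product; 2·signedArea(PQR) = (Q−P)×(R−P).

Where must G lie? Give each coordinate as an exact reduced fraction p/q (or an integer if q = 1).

1. G_x = -2612923/261545  [A, E, G are collinear ∩ CG ⟂ AE]
2. G_y = 3042381/261545  [A, E, G are collinear ∩ CG ⟂ AE]
   → G = (-2612923/261545, 3042381/261545)

G = (-2612923/261545, 3042381/261545)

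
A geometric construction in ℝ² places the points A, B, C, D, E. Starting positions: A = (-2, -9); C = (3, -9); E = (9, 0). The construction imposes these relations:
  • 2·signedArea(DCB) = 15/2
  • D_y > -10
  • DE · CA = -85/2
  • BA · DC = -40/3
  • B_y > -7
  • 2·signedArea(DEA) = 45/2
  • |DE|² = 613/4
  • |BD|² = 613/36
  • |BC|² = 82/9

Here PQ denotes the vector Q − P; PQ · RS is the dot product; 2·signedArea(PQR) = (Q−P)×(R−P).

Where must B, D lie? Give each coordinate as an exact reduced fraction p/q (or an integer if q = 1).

1. D_x = 1/2  [2·signedArea(DEA) = 45/2 ∩ DE · CA = -85/2]
2. D_y = -9  [2·signedArea(DEA) = 45/2 ∩ DE · CA = -85/2]
   → D = (1/2, -9)
3. B_x = 10/3  [BA · DC = -40/3 ∩ 2·signedArea(DCB) = 15/2]
4. B_y = -6  [BA · DC = -40/3 ∩ 2·signedArea(DCB) = 15/2]
   → B = (10/3, -6)

B = (10/3, -6)
D = (1/2, -9)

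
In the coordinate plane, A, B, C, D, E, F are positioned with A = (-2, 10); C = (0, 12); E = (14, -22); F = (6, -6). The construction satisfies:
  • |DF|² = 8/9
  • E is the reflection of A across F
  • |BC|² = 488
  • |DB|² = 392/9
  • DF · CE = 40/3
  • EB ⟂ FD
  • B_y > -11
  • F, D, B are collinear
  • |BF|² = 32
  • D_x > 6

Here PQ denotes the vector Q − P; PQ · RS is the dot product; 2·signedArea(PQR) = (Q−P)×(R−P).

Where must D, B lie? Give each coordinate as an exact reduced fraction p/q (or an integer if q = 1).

B = (2, -10)
D = (20/3, -16/3)

1. D_x = 20/3  [line -14·x + 34·y + 824/3 = 0 ∩ |DF|² = 8/9]
2. D_y = -16/3  [line -14·x + 34·y + 824/3 = 0 ∩ |DF|² = 8/9]
   → D = (20/3, -16/3)
3. B_x = 2  [F, D, B are collinear ∩ EB ⟂ FD]
4. B_y = -10  [F, D, B are collinear ∩ EB ⟂ FD]
   → B = (2, -10)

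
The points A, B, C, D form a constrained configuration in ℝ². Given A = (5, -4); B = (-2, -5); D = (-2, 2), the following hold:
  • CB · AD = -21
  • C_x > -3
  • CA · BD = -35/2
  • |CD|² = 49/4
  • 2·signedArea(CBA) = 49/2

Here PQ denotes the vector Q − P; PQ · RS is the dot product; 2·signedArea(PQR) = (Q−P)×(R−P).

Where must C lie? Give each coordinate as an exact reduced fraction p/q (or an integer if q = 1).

C = (-2, -3/2)

1. C_x = -2  [2·signedArea(CBA) = 49/2 ∩ CB · AD = -21]
2. C_y = -3/2  [2·signedArea(CBA) = 49/2 ∩ CB · AD = -21]
   → C = (-2, -3/2)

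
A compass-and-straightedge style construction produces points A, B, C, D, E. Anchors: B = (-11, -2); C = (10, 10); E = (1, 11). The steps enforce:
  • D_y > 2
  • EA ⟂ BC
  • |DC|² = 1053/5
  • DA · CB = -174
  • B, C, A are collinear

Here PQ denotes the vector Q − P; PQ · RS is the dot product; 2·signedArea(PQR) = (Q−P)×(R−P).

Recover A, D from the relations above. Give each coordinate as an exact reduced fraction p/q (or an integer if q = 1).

1. A_x = 237/65  [B, C, A are collinear ∩ EA ⟂ BC]
2. A_y = 414/65  [B, C, A are collinear ∩ EA ⟂ BC]
   → A = (237/65, 414/65)
3. D_x = -13/5  [line 21·x + 12·y + 21 = 0 ∩ |DC|² = 1053/5]
4. D_y = 14/5  [line 21·x + 12·y + 21 = 0 ∩ |DC|² = 1053/5]
   → D = (-13/5, 14/5)

A = (237/65, 414/65)
D = (-13/5, 14/5)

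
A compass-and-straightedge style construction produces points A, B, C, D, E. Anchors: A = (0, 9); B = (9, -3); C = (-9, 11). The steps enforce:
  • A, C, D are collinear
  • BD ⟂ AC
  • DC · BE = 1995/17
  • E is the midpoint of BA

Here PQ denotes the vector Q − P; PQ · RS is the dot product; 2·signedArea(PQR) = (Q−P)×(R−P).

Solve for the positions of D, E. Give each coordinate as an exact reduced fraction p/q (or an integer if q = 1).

D = (189/17, 111/17)
E = (9/2, 3)

1. D_x = 189/17  [A, C, D are collinear ∩ BD ⟂ AC]
2. D_y = 111/17  [A, C, D are collinear ∩ BD ⟂ AC]
   → D = (189/17, 111/17)
3. E_x = 9/2  [E is the midpoint of BA]
4. E_y = 3  [E is the midpoint of BA]
   → E = (9/2, 3)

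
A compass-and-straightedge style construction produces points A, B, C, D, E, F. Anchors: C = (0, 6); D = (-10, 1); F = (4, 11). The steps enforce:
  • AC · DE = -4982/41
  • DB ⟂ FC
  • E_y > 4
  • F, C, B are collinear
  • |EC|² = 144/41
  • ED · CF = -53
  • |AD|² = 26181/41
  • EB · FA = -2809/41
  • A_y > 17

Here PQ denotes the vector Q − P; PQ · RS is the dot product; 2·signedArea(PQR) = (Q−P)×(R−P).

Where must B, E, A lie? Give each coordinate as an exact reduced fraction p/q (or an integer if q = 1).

A = (376/41, 716/41)
B = (-260/41, -79/41)
E = (-48/41, 186/41)

1. B_x = -260/41  [F, C, B are collinear ∩ DB ⟂ FC]
2. B_y = -79/41  [F, C, B are collinear ∩ DB ⟂ FC]
   → B = (-260/41, -79/41)
3. E_x = -48/41  [line -4·x + -5·y + 18 = 0 ∩ |EC|² = 144/41]
4. E_y = 186/41  [line -4·x + -5·y + 18 = 0 ∩ |EC|² = 144/41]
   → E = (-48/41, 186/41)
5. A_x = 376/41  [EB · FA = -2809/41 ∩ AC · DE = -4982/41]
6. A_y = 716/41  [EB · FA = -2809/41 ∩ AC · DE = -4982/41]
   → A = (376/41, 716/41)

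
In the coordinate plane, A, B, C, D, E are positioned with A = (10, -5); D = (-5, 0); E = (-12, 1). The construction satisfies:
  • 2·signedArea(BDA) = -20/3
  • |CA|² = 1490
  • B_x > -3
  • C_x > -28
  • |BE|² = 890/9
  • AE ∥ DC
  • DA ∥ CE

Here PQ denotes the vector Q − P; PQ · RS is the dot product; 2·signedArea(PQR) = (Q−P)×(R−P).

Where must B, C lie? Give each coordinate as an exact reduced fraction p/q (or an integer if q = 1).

B = (-7/3, -4/3)
C = (-27, 6)

1. B_x = -7/3  [line 5·x + 15·y + 95/3 = 0 ∩ |BE|² = 890/9]
2. B_y = -4/3  [line 5·x + 15·y + 95/3 = 0 ∩ |BE|² = 890/9]
   → B = (-7/3, -4/3)
3. C_x = -27  [DA ∥ CE ∩ AE ∥ DC]
4. C_y = 6  [DA ∥ CE ∩ AE ∥ DC]
   → C = (-27, 6)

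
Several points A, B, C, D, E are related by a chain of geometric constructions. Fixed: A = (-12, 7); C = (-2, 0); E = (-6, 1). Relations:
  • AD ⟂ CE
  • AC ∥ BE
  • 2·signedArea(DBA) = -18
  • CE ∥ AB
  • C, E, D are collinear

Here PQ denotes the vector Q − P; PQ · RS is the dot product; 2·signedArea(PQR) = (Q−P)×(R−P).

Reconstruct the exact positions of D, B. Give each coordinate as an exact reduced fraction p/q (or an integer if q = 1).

1. D_x = -222/17  [C, E, D are collinear ∩ AD ⟂ CE]
2. D_y = 47/17  [C, E, D are collinear ∩ AD ⟂ CE]
   → D = (-222/17, 47/17)
3. B_x = -16  [AC ∥ BE ∩ CE ∥ AB]
4. B_y = 8  [AC ∥ BE ∩ CE ∥ AB]
   → B = (-16, 8)

B = (-16, 8)
D = (-222/17, 47/17)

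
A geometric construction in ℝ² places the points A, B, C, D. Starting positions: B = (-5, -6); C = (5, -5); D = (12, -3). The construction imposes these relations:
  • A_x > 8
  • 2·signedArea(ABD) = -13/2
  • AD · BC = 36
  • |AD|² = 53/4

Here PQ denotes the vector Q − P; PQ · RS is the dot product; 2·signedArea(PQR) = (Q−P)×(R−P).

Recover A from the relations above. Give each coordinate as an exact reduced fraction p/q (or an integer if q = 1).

A = (17/2, -4)

1. A_x = 17/2  [AD · BC = 36 ∩ 2·signedArea(ABD) = -13/2]
2. A_y = -4  [AD · BC = 36 ∩ 2·signedArea(ABD) = -13/2]
   → A = (17/2, -4)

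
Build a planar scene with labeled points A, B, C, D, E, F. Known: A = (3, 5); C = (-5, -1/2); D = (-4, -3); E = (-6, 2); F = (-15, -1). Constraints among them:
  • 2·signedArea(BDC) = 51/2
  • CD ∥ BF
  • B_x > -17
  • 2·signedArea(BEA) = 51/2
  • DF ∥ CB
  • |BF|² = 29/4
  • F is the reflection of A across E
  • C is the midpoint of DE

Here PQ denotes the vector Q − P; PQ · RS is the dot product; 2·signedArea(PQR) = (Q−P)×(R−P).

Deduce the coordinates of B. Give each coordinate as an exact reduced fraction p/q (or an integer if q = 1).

1. B_x = -16  [CD ∥ BF ∩ DF ∥ CB]
2. B_y = 3/2  [CD ∥ BF ∩ DF ∥ CB]
   → B = (-16, 3/2)

B = (-16, 3/2)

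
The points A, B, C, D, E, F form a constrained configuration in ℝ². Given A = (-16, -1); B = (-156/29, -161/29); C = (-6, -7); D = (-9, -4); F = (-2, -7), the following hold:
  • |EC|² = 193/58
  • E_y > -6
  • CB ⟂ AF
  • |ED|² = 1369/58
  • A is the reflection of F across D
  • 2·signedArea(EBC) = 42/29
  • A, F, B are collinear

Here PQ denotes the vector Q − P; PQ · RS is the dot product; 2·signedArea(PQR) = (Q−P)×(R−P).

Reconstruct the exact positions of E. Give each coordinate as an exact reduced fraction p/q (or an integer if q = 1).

E = (-263/58, -343/58)

1. E_x = -263/58  [line 42/29·x + -18/29·y + 84/29 = 0 ∩ |EC|² = 193/58]
2. E_y = -343/58  [line 42/29·x + -18/29·y + 84/29 = 0 ∩ |EC|² = 193/58]
   → E = (-263/58, -343/58)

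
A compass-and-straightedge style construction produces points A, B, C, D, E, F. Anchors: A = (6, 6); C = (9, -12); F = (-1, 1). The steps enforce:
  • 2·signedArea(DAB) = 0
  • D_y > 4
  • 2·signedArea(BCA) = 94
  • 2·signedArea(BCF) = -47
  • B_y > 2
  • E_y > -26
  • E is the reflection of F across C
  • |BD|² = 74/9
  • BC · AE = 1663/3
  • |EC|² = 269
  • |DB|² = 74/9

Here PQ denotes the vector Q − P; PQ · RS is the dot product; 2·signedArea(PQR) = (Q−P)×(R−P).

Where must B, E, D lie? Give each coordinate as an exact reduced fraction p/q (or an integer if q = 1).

B = (4/3, 8/3)
D = (11/3, 13/3)
E = (19, -25)

1. B_x = 4/3  [2·signedArea(BCF) = -47 ∩ 2·signedArea(BCA) = 94]
2. B_y = 8/3  [2·signedArea(BCF) = -47 ∩ 2·signedArea(BCA) = 94]
   → B = (4/3, 8/3)
3. E_x = 19  [E is the reflection of F across C]
4. E_y = -25  [E is the reflection of F across C]
   → E = (19, -25)
5. D_x = 11/3  [line 10/3·x + -14/3·y + 8 = 0 ∩ |BD|² = 74/9]
6. D_y = 13/3  [line 10/3·x + -14/3·y + 8 = 0 ∩ |BD|² = 74/9]
   → D = (11/3, 13/3)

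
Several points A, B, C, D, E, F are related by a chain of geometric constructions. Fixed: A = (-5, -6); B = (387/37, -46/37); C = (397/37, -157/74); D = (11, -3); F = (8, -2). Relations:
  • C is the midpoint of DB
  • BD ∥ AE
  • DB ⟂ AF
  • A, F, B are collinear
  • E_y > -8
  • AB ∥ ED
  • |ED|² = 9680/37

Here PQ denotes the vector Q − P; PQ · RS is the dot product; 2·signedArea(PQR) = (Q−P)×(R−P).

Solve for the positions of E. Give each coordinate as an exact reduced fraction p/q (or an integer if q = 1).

1. E_x = -165/37  [AB ∥ ED ∩ BD ∥ AE]
2. E_y = -287/37  [AB ∥ ED ∩ BD ∥ AE]
   → E = (-165/37, -287/37)

E = (-165/37, -287/37)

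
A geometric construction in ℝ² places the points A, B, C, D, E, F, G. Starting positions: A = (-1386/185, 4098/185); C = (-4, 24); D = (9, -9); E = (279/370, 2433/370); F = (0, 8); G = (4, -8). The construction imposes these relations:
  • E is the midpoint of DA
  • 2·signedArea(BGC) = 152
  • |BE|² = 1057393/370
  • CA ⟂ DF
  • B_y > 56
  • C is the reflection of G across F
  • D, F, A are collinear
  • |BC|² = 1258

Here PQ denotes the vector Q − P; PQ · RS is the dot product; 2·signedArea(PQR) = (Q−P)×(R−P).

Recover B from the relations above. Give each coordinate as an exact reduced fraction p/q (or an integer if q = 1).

B = (-17, 57)

1. B_x = -17  [line -32·x + -8·y + -88 = 0 ∩ |BC|² = 1258]
2. B_y = 57  [line -32·x + -8·y + -88 = 0 ∩ |BC|² = 1258]
   → B = (-17, 57)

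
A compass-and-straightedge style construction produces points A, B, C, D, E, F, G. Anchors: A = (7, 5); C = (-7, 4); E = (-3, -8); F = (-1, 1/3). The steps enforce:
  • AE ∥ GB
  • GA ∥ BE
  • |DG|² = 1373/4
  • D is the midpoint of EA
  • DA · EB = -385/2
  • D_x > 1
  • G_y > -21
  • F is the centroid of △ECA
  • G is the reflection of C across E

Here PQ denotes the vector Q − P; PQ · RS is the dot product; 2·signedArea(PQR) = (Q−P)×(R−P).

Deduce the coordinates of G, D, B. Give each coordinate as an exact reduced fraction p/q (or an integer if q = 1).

1. G_x = 1  [G is the reflection of C across E]
2. G_y = -20  [G is the reflection of C across E]
   → G = (1, -20)
3. D_x = 2  [D is the midpoint of EA]
4. D_y = -3/2  [D is the midpoint of EA]
   → D = (2, -3/2)
5. B_x = -9  [GA ∥ BE ∩ AE ∥ GB]
6. B_y = -33  [GA ∥ BE ∩ AE ∥ GB]
   → B = (-9, -33)

B = (-9, -33)
D = (2, -3/2)
G = (1, -20)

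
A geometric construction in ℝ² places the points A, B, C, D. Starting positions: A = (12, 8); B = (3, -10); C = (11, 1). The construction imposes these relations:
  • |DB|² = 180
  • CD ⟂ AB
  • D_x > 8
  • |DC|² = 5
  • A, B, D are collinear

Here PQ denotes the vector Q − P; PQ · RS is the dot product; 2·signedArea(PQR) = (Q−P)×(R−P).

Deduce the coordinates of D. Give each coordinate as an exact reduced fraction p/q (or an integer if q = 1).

1. D_x = 9  [A, B, D are collinear ∩ CD ⟂ AB]
2. D_y = 2  [A, B, D are collinear ∩ CD ⟂ AB]
   → D = (9, 2)

D = (9, 2)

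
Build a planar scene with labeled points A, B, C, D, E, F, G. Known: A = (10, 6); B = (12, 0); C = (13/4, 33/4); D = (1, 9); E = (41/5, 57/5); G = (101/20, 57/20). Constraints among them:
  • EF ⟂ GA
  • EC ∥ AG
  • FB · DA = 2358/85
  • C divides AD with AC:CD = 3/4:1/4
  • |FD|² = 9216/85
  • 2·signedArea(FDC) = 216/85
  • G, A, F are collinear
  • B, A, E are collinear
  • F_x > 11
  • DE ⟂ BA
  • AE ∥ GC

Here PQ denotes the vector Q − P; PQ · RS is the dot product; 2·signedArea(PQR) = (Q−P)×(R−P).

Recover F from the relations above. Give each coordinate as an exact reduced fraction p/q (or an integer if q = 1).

1. F_x = 949/85  [G, A, F are collinear ∩ EF ⟂ GA]
2. F_y = 573/85  [G, A, F are collinear ∩ EF ⟂ GA]
   → F = (949/85, 573/85)

F = (949/85, 573/85)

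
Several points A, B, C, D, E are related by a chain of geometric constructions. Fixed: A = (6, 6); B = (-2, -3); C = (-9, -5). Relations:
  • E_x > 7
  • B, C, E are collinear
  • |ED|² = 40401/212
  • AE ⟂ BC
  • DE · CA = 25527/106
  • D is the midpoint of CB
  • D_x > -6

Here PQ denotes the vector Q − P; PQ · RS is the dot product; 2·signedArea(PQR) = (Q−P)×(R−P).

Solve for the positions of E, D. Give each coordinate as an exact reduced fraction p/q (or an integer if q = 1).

1. E_x = 412/53  [B, C, E are collinear ∩ AE ⟂ BC]
2. E_y = -11/53  [B, C, E are collinear ∩ AE ⟂ BC]
   → E = (412/53, -11/53)
3. D_x = -11/2  [D is the midpoint of CB]
4. D_y = -4  [D is the midpoint of CB]
   → D = (-11/2, -4)

D = (-11/2, -4)
E = (412/53, -11/53)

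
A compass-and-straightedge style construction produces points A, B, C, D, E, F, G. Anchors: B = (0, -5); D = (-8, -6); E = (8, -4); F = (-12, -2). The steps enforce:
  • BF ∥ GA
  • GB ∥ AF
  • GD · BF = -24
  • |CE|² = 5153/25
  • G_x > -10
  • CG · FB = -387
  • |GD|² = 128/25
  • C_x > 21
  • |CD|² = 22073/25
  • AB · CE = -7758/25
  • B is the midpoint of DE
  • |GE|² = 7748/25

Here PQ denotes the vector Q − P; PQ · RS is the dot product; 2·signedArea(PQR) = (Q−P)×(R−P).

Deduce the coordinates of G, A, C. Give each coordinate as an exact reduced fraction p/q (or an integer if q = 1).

1. G_x = -48/5  [line 12·x + -3·y + 102 = 0 ∩ |GD|² = 128/25]
2. G_y = -22/5  [line 12·x + -3·y + 102 = 0 ∩ |GD|² = 128/25]
   → G = (-48/5, -22/5)
3. A_x = -108/5  [GB ∥ AF ∩ BF ∥ GA]
4. A_y = -7/5  [GB ∥ AF ∩ BF ∥ GA]
   → A = (-108/5, -7/5)
5. C_x = 108/5  [CG · FB = -387 ∩ AB · CE = -7758/25]
6. C_y = -43/5  [CG · FB = -387 ∩ AB · CE = -7758/25]
   → C = (108/5, -43/5)

A = (-108/5, -7/5)
C = (108/5, -43/5)
G = (-48/5, -22/5)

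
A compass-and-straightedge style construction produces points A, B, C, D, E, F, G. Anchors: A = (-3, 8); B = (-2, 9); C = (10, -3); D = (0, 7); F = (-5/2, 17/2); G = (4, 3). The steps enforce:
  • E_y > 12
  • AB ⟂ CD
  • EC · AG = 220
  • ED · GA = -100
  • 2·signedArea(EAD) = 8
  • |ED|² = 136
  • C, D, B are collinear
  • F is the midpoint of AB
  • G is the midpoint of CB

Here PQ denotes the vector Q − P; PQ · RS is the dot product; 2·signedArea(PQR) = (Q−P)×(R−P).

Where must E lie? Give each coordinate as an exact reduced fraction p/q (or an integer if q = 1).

1. E_x = -10  [2·signedArea(EAD) = 8 ∩ EC · AG = 220]
2. E_y = 13  [2·signedArea(EAD) = 8 ∩ EC · AG = 220]
   → E = (-10, 13)

E = (-10, 13)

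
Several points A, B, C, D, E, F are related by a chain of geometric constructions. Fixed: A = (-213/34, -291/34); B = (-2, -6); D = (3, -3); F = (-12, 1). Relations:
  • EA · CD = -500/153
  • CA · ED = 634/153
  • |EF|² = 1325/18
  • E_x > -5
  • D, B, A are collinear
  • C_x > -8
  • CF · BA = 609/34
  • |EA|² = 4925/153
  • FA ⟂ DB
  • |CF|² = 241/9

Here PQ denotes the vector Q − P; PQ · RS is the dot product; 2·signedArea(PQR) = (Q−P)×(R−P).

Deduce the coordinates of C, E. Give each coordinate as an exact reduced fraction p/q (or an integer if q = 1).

C = (-7, -1/3)
E = (-9/2, -19/6)

1. C_x = -7  [line 145/34·x + 87/34·y + 522/17 = 0 ∩ |CF|² = 241/9]
2. C_y = -1/3  [line 145/34·x + 87/34·y + 522/17 = 0 ∩ |CF|² = 241/9]
   → C = (-7, -1/3)
3. E_x = -9/2  [EA · CD = -500/153 ∩ CA · ED = 634/153]
4. E_y = -19/6  [EA · CD = -500/153 ∩ CA · ED = 634/153]
   → E = (-9/2, -19/6)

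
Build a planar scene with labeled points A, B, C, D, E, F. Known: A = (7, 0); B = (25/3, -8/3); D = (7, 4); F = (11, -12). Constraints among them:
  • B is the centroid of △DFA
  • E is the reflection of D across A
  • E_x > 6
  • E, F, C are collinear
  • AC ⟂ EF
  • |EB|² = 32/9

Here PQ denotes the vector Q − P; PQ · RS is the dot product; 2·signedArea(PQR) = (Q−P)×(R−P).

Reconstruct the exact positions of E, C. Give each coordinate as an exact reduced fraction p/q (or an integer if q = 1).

1. E_x = 7  [E is the reflection of D across A]
2. E_y = -4  [E is the reflection of D across A]
   → E = (7, -4)
3. C_x = 27/5  [E, F, C are collinear ∩ AC ⟂ EF]
4. C_y = -4/5  [E, F, C are collinear ∩ AC ⟂ EF]
   → C = (27/5, -4/5)

C = (27/5, -4/5)
E = (7, -4)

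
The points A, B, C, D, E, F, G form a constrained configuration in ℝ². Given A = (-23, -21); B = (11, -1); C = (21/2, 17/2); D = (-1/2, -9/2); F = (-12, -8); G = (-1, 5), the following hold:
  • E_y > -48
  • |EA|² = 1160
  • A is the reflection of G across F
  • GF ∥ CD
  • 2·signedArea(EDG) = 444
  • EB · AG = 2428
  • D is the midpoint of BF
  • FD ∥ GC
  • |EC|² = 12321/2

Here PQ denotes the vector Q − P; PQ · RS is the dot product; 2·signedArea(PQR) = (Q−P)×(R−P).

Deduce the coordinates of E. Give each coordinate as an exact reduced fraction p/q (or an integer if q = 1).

E = (-45, -47)

1. E_x = -45  [EB · AG = 2428 ∩ 2·signedArea(EDG) = 444]
2. E_y = -47  [EB · AG = 2428 ∩ 2·signedArea(EDG) = 444]
   → E = (-45, -47)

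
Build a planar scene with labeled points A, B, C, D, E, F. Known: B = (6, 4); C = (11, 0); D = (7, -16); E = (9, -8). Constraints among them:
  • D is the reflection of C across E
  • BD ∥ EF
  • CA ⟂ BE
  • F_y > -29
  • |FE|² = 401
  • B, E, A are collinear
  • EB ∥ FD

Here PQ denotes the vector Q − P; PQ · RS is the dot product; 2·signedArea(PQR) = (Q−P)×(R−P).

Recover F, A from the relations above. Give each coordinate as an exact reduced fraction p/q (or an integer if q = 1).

1. F_x = 10  [EB ∥ FD ∩ BD ∥ EF]
2. F_y = -28  [EB ∥ FD ∩ BD ∥ EF]
   → F = (10, -28)
3. A_x = 123/17  [B, E, A are collinear ∩ CA ⟂ BE]
4. A_y = -16/17  [B, E, A are collinear ∩ CA ⟂ BE]
   → A = (123/17, -16/17)

A = (123/17, -16/17)
F = (10, -28)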